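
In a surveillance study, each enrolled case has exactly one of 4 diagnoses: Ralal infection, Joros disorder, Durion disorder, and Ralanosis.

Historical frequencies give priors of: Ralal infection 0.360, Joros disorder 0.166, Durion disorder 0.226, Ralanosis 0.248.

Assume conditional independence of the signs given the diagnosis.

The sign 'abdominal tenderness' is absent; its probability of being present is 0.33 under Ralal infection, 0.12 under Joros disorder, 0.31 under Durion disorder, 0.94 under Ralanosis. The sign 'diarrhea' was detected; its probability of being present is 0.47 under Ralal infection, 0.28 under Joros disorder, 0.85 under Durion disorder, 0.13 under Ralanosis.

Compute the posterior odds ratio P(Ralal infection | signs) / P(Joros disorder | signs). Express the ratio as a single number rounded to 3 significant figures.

Unnormalized posterior weight (prior times the sign likelihoods) for each of the two hypotheses (using 1 − P(present | H) for each absent sign):
  Ralal infection: 0.360 × (1 − 0.33) × 0.47 = 0.11336
  Joros disorder: 0.166 × (1 − 0.12) × 0.28 = 0.040902
Odds(Ralal infection : Joros disorder) = 0.11336 / 0.040902 ≈ 2.77.

2.77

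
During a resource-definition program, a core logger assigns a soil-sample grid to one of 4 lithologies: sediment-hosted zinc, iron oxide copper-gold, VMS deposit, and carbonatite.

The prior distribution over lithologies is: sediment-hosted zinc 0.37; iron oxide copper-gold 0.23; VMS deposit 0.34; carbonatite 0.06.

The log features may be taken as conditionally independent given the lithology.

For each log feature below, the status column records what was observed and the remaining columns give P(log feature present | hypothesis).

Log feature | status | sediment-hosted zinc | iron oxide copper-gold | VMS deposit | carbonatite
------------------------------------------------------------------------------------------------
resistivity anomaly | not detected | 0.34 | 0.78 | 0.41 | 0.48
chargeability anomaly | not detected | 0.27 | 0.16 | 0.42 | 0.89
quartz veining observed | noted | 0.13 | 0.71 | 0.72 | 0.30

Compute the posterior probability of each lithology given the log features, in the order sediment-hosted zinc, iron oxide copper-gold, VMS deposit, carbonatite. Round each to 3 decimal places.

0.168, 0.218, 0.606, 0.007

For each hypothesis, the unnormalized posterior weight is prior × product of the log feature likelihoods (using 1 − P(present | H) for each absent log feature):
  sediment-hosted zinc: 0.37 × (1 − 0.34) × (1 − 0.27) × 0.13 = 0.023175
  iron oxide copper-gold: 0.23 × (1 − 0.78) × (1 − 0.16) × 0.71 = 0.030178
  VMS deposit: 0.34 × (1 − 0.41) × (1 − 0.42) × 0.72 = 0.083771
  carbonatite: 0.06 × (1 − 0.48) × (1 − 0.89) × 0.30 = 0.0010296
The unnormalized weights sum to 0.13815.
P(sediment-hosted zinc | evidence) = 0.023175 / 0.13815 ≈ 0.168
P(iron oxide copper-gold | evidence) = 0.030178 / 0.13815 ≈ 0.218
P(VMS deposit | evidence) = 0.083771 / 0.13815 ≈ 0.606
P(carbonatite | evidence) = 0.0010296 / 0.13815 ≈ 0.007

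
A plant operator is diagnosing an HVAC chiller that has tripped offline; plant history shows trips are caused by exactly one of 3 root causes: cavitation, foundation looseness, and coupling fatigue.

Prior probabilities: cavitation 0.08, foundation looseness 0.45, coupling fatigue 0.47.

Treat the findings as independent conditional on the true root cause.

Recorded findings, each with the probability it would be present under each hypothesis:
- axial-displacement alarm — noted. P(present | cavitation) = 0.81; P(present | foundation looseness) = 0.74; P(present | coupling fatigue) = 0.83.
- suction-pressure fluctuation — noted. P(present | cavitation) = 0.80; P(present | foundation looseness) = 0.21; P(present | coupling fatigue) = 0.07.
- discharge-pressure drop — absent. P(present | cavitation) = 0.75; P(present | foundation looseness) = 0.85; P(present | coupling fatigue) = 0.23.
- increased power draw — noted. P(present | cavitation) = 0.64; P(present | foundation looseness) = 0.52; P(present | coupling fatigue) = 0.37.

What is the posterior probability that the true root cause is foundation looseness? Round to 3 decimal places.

Multiply each prior by the joint likelihood of the evidence pattern (using 1 − P(present | H) for each absent finding):
  cavitation: 0.08 × 0.81 × 0.80 × (1 − 0.75) × 0.64 = 0.0082944
  foundation looseness: 0.45 × 0.74 × 0.21 × (1 − 0.85) × 0.52 = 0.0054545
  coupling fatigue: 0.47 × 0.83 × 0.07 × (1 − 0.23) × 0.37 = 0.0077798
Marginal likelihood of the evidence = 0.021529.
P(foundation looseness | evidence) = 0.0054545 / 0.021529 ≈ 0.253.

0.253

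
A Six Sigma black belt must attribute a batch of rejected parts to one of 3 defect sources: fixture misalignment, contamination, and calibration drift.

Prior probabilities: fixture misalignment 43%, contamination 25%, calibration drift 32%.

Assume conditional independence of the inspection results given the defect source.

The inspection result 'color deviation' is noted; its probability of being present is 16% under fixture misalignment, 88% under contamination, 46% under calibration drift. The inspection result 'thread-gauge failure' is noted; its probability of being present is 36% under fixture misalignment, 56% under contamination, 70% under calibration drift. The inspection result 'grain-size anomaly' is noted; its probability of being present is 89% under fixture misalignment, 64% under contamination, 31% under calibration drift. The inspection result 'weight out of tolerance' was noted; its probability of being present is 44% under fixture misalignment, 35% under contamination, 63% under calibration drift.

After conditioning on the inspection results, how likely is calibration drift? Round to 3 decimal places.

For each hypothesis, the unnormalized posterior weight is prior × product of the inspection result likelihoods:
  fixture misalignment: 0.43 × 0.16 × 0.36 × 0.89 × 0.44 = 0.0096991
  contamination: 0.25 × 0.88 × 0.56 × 0.64 × 0.35 = 0.027597
  calibration drift: 0.32 × 0.46 × 0.70 × 0.31 × 0.63 = 0.020124
Marginal likelihood of the evidence = 0.05742.
P(calibration drift | evidence) = 0.020124 / 0.05742 ≈ 0.350.

0.350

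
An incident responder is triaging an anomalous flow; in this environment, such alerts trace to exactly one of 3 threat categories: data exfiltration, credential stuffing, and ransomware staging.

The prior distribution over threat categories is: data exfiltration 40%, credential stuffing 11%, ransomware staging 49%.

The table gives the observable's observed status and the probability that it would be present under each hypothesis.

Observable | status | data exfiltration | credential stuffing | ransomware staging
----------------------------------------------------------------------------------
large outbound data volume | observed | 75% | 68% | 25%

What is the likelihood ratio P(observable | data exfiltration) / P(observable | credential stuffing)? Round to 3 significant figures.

The Bayes factor is the ratio of the two likelihoods.
  data exfiltration: 0.75
  credential stuffing: 0.68
Bayes factor = 0.75 / 0.68 ≈ 1.10

1.10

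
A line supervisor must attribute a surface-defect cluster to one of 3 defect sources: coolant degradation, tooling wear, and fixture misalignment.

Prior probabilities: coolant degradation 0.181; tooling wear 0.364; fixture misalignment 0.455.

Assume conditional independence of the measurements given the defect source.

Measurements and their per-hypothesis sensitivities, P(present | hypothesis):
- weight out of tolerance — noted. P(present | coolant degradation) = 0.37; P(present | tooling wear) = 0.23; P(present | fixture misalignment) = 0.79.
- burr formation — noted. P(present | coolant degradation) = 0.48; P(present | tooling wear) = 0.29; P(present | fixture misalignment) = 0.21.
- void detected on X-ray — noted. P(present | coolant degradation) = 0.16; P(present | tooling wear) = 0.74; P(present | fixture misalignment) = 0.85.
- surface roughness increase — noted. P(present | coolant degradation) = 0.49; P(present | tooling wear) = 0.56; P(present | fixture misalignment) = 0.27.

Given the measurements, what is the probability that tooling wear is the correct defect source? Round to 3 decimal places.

Multiply each prior by the joint likelihood of the measurement pattern:
  coolant degradation: 0.181 × 0.37 × 0.48 × 0.16 × 0.49 = 0.0025202
  tooling wear: 0.364 × 0.23 × 0.29 × 0.74 × 0.56 = 0.010061
  fixture misalignment: 0.455 × 0.79 × 0.21 × 0.85 × 0.27 = 0.017324
Normalizing constant Z = 0.0025202 + 0.010061 + 0.017324 = 0.029905.
P(tooling wear | evidence) = 0.010061 / 0.029905 ≈ 0.336.

0.336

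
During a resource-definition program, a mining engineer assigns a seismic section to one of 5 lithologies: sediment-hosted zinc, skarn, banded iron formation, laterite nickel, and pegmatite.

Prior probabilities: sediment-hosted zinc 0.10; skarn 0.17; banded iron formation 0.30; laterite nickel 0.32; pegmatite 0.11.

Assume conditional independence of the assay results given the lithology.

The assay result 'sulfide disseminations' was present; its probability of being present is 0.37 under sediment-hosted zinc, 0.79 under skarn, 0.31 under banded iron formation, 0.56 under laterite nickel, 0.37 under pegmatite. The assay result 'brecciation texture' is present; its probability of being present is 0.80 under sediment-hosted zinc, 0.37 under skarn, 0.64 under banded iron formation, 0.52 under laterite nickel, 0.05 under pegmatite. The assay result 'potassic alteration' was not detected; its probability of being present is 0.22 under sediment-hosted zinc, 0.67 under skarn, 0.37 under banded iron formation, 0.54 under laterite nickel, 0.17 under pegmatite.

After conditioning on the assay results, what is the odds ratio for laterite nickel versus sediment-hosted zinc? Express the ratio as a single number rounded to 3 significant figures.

1.86

Posterior odds equal prior odds times the likelihood ratio; only the two competing hypotheses matter (using 1 − P(present | H) for each absent assay result).
  laterite nickel: 0.32 × 0.56 × 0.52 × (1 − 0.54) = 0.042865
  sediment-hosted zinc: 0.10 × 0.37 × 0.80 × (1 − 0.22) = 0.023088
Posterior odds = 0.042865 / 0.023088 ≈ 1.86.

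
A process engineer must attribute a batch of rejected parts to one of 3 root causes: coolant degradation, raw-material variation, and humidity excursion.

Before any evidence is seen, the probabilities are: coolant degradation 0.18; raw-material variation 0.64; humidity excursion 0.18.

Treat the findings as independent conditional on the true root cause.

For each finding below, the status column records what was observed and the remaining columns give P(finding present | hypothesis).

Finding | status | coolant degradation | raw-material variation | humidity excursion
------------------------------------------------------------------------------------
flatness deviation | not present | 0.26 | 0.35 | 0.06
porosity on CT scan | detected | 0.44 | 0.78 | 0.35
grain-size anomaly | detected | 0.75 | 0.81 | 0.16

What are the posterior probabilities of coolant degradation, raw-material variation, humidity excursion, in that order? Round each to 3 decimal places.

0.139, 0.831, 0.030

For each hypothesis, the unnormalized posterior weight is prior × product of the finding likelihoods (using 1 − P(present | H) for each absent finding):
  coolant degradation: 0.18 × (1 − 0.26) × 0.44 × 0.75 = 0.043956
  raw-material variation: 0.64 × (1 − 0.35) × 0.78 × 0.81 = 0.26283
  humidity excursion: 0.18 × (1 − 0.06) × 0.35 × 0.16 = 0.0094752
Normalizing constant Z = 0.043956 + 0.26283 + 0.0094752 = 0.31626.
P(coolant degradation | evidence) = 0.043956 / 0.31626 ≈ 0.139
P(raw-material variation | evidence) = 0.26283 / 0.31626 ≈ 0.831
P(humidity excursion | evidence) = 0.0094752 / 0.31626 ≈ 0.030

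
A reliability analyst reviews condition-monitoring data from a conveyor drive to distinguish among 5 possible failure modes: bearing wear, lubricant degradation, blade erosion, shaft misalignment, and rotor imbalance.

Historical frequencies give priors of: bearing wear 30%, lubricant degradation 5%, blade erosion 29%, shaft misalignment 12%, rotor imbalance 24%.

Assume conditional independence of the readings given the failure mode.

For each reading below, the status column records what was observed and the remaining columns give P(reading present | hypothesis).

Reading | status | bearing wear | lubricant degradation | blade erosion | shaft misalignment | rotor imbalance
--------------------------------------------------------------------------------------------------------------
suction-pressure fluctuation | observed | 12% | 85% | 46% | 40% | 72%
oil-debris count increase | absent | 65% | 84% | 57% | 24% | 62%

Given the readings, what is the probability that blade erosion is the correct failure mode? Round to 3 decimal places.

For each hypothesis, the unnormalized posterior weight is prior × product of the reading likelihoods (using 1 − P(present | H) for each absent reading):
  bearing wear: 0.30 × 0.12 × (1 − 0.65) = 0.0126
  lubricant degradation: 0.05 × 0.85 × (1 − 0.84) = 0.0068
  blade erosion: 0.29 × 0.46 × (1 − 0.57) = 0.057362
  shaft misalignment: 0.12 × 0.40 × (1 − 0.24) = 0.03648
  rotor imbalance: 0.24 × 0.72 × (1 − 0.62) = 0.065664
Normalizing constant Z = 0.0126 + 0.0068 + 0.057362 + 0.03648 + 0.065664 = 0.17891.
P(blade erosion | evidence) = 0.057362 / 0.17891 ≈ 0.321.

0.321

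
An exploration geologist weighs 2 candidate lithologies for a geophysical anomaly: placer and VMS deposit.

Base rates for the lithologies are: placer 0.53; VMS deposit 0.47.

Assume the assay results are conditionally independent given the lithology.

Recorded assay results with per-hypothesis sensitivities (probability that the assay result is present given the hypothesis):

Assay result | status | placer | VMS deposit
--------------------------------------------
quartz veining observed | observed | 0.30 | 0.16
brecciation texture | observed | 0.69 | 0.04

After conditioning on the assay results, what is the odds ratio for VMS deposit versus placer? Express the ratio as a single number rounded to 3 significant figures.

Posterior odds equal prior odds times the likelihood ratio; only the two competing hypotheses matter.
  VMS deposit: 0.47 × 0.16 × 0.04 = 0.003008
  placer: 0.53 × 0.30 × 0.69 = 0.10971
Posterior odds = 0.003008 / 0.10971 ≈ 0.0274.

0.0274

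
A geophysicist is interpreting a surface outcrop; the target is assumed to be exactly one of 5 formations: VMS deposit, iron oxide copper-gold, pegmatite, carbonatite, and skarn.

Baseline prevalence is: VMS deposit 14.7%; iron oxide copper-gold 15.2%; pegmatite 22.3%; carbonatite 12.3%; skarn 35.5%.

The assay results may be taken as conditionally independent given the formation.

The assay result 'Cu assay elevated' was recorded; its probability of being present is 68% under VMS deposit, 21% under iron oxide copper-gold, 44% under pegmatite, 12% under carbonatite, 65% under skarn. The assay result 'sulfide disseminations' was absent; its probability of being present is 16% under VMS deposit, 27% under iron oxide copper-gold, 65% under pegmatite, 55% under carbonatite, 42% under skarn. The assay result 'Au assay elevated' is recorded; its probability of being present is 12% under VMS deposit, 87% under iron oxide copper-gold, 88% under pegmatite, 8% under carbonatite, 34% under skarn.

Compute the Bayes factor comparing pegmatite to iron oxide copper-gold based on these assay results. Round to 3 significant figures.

1.02

Joint likelihood of the assay result pattern under each hypothesis (using 1 − P(present | H) for each absent assay result):
  pegmatite: 0.44 × (1 − 0.65) × 0.88 = 0.13552
  iron oxide copper-gold: 0.21 × (1 − 0.27) × 0.87 = 0.13337
Bayes factor = 0.13552 / 0.13337 ≈ 1.02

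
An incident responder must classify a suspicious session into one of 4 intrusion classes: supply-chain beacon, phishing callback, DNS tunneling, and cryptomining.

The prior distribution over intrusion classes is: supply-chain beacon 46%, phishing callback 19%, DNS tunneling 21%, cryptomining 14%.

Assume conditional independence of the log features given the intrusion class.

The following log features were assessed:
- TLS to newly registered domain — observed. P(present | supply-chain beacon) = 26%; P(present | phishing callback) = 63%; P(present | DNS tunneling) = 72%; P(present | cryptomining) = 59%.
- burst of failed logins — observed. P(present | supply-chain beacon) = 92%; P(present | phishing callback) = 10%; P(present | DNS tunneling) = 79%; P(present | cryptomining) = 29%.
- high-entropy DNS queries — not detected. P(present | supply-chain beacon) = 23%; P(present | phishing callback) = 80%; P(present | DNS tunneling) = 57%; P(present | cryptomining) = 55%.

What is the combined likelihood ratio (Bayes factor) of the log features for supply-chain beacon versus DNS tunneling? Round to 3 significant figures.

The Bayes factor is the ratio of the joint likelihoods of the log feature pattern under the two hypotheses (using 1 − P(present | H) for each absent log feature).
  supply-chain beacon: 0.26 × 0.92 × (1 − 0.23) = 0.18418
  DNS tunneling: 0.72 × 0.79 × (1 − 0.57) = 0.24458
Bayes factor = 0.18418 / 0.24458 ≈ 0.753

0.753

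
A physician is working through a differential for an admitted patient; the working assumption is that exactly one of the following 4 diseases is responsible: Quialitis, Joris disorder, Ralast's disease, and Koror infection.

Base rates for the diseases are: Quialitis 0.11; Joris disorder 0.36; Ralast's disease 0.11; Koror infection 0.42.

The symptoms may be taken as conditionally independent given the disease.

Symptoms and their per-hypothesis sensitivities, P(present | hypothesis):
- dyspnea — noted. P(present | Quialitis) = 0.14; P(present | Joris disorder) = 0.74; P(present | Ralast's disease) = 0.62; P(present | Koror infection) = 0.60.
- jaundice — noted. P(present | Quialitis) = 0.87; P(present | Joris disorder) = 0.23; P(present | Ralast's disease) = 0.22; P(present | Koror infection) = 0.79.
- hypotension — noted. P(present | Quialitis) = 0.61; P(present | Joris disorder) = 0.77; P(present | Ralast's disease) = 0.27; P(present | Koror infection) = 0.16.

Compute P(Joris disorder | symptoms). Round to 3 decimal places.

For each hypothesis, the unnormalized posterior weight is prior × product of the symptom likelihoods:
  Quialitis: 0.11 × 0.14 × 0.87 × 0.61 = 0.0081728
  Joris disorder: 0.36 × 0.74 × 0.23 × 0.77 = 0.047179
  Ralast's disease: 0.11 × 0.62 × 0.22 × 0.27 = 0.0040511
  Koror infection: 0.42 × 0.60 × 0.79 × 0.16 = 0.031853
Normalizing constant Z = 0.0081728 + 0.047179 + 0.0040511 + 0.031853 = 0.091256.
P(Joris disorder | evidence) = 0.047179 / 0.091256 ≈ 0.517.

0.517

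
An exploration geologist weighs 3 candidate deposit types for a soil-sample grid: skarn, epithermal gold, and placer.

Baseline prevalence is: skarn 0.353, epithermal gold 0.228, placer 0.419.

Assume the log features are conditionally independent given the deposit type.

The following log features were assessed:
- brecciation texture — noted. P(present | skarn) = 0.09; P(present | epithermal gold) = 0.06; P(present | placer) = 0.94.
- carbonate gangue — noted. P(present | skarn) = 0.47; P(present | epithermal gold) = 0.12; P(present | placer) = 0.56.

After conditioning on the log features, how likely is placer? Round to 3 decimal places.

0.930

For each hypothesis, the unnormalized posterior weight is prior × product of the log feature likelihoods:
  skarn: 0.353 × 0.09 × 0.47 = 0.014932
  epithermal gold: 0.228 × 0.06 × 0.12 = 0.0016416
  placer: 0.419 × 0.94 × 0.56 = 0.22056
The unnormalized weights sum to 0.23714.
P(placer | evidence) = 0.22056 / 0.23714 ≈ 0.930.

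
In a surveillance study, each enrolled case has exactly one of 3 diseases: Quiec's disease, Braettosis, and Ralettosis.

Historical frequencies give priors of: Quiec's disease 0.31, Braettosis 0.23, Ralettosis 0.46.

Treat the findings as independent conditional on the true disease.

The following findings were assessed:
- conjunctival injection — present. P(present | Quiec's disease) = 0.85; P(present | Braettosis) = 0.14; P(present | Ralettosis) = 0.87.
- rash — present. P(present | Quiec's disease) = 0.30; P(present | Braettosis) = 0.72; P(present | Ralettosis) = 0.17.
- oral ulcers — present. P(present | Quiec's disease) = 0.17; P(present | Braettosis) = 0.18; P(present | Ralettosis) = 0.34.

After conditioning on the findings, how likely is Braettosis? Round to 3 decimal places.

For each hypothesis, the unnormalized posterior weight is prior × product of the finding likelihoods:
  Quiec's disease: 0.31 × 0.85 × 0.30 × 0.17 = 0.013439
  Braettosis: 0.23 × 0.14 × 0.72 × 0.18 = 0.0041731
  Ralettosis: 0.46 × 0.87 × 0.17 × 0.34 = 0.023132
Normalizing constant Z = 0.013439 + 0.0041731 + 0.023132 = 0.040743.
P(Braettosis | evidence) = 0.0041731 / 0.040743 ≈ 0.102.

0.102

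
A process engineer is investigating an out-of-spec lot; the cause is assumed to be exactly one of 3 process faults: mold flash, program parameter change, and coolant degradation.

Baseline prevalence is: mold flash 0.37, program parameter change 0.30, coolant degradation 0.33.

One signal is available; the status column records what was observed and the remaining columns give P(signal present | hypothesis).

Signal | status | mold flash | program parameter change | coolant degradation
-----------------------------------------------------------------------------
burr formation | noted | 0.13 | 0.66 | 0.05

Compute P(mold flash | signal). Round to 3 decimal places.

Multiply each prior by the likelihood of the signal:
  mold flash: 0.37 × 0.13 = 0.0481
  program parameter change: 0.30 × 0.66 = 0.198
  coolant degradation: 0.33 × 0.05 = 0.0165
The unnormalized weights sum to 0.2626.
P(mold flash | evidence) = 0.0481 / 0.2626 ≈ 0.183.

0.183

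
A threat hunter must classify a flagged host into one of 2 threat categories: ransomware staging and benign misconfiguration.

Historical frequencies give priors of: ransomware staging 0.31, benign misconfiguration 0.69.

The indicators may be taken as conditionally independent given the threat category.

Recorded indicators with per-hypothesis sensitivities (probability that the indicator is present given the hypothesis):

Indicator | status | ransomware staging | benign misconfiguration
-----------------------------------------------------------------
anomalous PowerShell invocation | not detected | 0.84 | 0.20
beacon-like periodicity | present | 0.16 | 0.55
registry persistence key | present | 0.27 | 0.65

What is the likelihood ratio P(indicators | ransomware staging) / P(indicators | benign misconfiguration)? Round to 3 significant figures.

Take the product of per-indicator likelihoods under each hypothesis (using 1 − P(present | H) for each absent indicator), then divide.
  ransomware staging: (1 − 0.84) × 0.16 × 0.27 = 0.006912
  benign misconfiguration: (1 − 0.20) × 0.55 × 0.65 = 0.286
Bayes factor = 0.006912 / 0.286 ≈ 0.0242

0.0242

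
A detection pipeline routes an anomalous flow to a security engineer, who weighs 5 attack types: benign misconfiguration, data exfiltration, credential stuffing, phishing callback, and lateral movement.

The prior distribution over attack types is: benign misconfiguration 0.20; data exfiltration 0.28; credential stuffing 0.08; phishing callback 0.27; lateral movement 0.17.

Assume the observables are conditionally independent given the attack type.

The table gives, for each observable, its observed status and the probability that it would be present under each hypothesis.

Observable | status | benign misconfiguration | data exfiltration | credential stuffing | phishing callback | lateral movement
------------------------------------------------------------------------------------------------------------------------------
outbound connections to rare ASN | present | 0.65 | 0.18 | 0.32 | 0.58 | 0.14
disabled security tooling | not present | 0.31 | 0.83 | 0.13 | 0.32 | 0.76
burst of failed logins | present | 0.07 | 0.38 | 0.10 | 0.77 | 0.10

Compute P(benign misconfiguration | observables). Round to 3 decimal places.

For each hypothesis, the unnormalized posterior weight is prior × product of the observable likelihoods (using 1 − P(present | H) for each absent observable):
  benign misconfiguration: 0.20 × 0.65 × (1 − 0.31) × 0.07 = 0.006279
  data exfiltration: 0.28 × 0.18 × (1 − 0.83) × 0.38 = 0.0032558
  credential stuffing: 0.08 × 0.32 × (1 − 0.13) × 0.10 = 0.0022272
  phishing callback: 0.27 × 0.58 × (1 − 0.32) × 0.77 = 0.081996
  lateral movement: 0.17 × 0.14 × (1 − 0.76) × 0.10 = 0.0005712
The unnormalized weights sum to 0.094329.
P(benign misconfiguration | evidence) = 0.006279 / 0.094329 ≈ 0.067.

0.067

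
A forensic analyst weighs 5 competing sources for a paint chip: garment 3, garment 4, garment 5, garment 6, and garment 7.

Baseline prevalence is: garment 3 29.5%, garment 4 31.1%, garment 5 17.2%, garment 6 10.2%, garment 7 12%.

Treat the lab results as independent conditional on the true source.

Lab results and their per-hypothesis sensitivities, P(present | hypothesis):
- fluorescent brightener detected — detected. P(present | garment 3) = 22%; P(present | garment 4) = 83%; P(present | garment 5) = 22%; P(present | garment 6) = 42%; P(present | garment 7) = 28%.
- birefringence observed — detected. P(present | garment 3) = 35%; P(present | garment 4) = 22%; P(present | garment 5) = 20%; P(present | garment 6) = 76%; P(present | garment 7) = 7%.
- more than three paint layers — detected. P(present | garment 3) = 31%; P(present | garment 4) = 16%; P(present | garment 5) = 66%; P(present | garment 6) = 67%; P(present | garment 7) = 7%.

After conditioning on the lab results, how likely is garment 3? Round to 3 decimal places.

Multiply each prior by the joint likelihood of the lab result pattern:
  garment 3: 0.295 × 0.22 × 0.35 × 0.31 = 0.0070416
  garment 4: 0.311 × 0.83 × 0.22 × 0.16 = 0.0090862
  garment 5: 0.172 × 0.22 × 0.20 × 0.66 = 0.0049949
  garment 6: 0.102 × 0.42 × 0.76 × 0.67 = 0.021814
  garment 7: 0.120 × 0.28 × 0.07 × 0.07 = 0.00016464
Marginal likelihood of the evidence = 0.043101.
P(garment 3 | evidence) = 0.0070416 / 0.043101 ≈ 0.163.

0.163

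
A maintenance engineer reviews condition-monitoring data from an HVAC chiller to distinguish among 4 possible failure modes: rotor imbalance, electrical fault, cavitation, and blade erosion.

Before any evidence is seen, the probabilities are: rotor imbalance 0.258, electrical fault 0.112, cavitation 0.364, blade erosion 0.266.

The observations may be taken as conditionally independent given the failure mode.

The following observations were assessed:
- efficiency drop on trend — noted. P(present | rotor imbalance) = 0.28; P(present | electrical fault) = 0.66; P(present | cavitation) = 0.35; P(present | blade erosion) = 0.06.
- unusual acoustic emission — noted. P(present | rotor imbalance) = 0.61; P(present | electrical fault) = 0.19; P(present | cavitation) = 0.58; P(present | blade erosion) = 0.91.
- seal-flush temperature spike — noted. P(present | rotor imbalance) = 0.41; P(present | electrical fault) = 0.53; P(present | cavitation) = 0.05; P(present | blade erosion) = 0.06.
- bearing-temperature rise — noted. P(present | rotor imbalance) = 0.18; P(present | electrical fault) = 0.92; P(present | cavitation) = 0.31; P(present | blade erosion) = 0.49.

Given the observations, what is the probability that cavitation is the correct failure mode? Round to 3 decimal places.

0.098

By Bayes' rule with conditional independence, the unnormalized weight for each hypothesis is prior × ∏ likelihoods:
  rotor imbalance: 0.258 × 0.28 × 0.61 × 0.41 × 0.18 = 0.0032521
  electrical fault: 0.112 × 0.66 × 0.19 × 0.53 × 0.92 = 0.0068482
  cavitation: 0.364 × 0.35 × 0.58 × 0.05 × 0.31 = 0.0011453
  blade erosion: 0.266 × 0.06 × 0.91 × 0.06 × 0.49 = 0.00042699
The unnormalized weights sum to 0.011673.
P(cavitation | evidence) = 0.0011453 / 0.011673 ≈ 0.098.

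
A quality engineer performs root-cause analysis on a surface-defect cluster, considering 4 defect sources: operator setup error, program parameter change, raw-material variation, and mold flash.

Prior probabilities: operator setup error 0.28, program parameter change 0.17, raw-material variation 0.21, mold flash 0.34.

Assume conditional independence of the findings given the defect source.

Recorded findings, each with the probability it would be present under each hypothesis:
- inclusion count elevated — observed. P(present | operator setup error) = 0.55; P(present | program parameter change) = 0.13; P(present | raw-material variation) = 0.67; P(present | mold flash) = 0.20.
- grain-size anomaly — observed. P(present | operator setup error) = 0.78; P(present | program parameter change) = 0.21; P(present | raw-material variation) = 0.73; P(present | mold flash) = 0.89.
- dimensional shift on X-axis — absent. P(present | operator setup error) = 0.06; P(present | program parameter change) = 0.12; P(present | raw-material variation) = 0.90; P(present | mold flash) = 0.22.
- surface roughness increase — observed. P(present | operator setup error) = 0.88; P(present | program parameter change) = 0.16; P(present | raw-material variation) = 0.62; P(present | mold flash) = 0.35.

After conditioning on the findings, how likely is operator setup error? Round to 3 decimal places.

0.808

By Bayes' rule with conditional independence, the unnormalized weight for each hypothesis is prior × ∏ likelihoods (using 1 − P(present | H) for each absent finding):
  operator setup error: 0.28 × 0.55 × 0.78 × (1 − 0.06) × 0.88 = 0.099363
  program parameter change: 0.17 × 0.13 × 0.21 × (1 − 0.12) × 0.16 = 0.00065345
  raw-material variation: 0.21 × 0.67 × 0.73 × (1 − 0.90) × 0.62 = 0.0063681
  mold flash: 0.34 × 0.20 × 0.89 × (1 − 0.22) × 0.35 = 0.016522
Normalizing constant Z = 0.099363 + 0.00065345 + 0.0063681 + 0.016522 = 0.12291.
P(operator setup error | evidence) = 0.099363 / 0.12291 ≈ 0.808.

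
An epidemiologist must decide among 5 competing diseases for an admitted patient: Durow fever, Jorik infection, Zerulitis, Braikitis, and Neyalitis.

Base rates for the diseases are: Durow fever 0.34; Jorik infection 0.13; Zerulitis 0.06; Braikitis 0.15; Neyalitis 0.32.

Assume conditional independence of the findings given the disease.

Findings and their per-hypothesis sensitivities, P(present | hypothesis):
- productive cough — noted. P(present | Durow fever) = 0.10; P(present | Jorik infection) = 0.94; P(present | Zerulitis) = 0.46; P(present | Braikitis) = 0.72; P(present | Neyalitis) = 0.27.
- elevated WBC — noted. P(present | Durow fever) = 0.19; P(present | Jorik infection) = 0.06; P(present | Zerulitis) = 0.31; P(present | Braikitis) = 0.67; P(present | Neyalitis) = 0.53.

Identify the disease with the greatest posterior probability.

Braikitis

By Bayes' rule with conditional independence, the unnormalized weight for each hypothesis is prior × ∏ likelihoods:
  Durow fever: 0.34 × 0.10 × 0.19 = 0.00646
  Jorik infection: 0.13 × 0.94 × 0.06 = 0.007332
  Zerulitis: 0.06 × 0.46 × 0.31 = 0.008556
  Braikitis: 0.15 × 0.72 × 0.67 = 0.07236
  Neyalitis: 0.32 × 0.27 × 0.53 = 0.045792
Normalizing constant Z = 0.00646 + 0.007332 + 0.008556 + 0.07236 + 0.045792 = 0.1405.
P(Durow fever | evidence) ≈ 0.00646 / 0.1405 ≈ 0.046
P(Jorik infection | evidence) ≈ 0.007332 / 0.1405 ≈ 0.052
P(Zerulitis | evidence) ≈ 0.008556 / 0.1405 ≈ 0.061
P(Braikitis | evidence) ≈ 0.07236 / 0.1405 ≈ 0.515
P(Neyalitis | evidence) ≈ 0.045792 / 0.1405 ≈ 0.326
The largest is 0.515, so Braikitis is most probable.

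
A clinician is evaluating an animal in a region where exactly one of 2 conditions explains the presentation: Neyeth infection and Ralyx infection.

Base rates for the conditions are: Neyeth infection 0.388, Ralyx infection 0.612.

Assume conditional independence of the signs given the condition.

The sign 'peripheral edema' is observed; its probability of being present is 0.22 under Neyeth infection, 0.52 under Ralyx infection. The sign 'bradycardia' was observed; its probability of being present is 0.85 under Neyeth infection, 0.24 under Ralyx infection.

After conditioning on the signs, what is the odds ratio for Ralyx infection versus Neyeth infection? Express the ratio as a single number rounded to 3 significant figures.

1.05

Unnormalized posterior weight (prior times the sign likelihoods) for each of the two hypotheses:
  Ralyx infection: 0.612 × 0.52 × 0.24 = 0.076378
  Neyeth infection: 0.388 × 0.22 × 0.85 = 0.072556
Posterior odds = 0.076378 / 0.072556 ≈ 1.05.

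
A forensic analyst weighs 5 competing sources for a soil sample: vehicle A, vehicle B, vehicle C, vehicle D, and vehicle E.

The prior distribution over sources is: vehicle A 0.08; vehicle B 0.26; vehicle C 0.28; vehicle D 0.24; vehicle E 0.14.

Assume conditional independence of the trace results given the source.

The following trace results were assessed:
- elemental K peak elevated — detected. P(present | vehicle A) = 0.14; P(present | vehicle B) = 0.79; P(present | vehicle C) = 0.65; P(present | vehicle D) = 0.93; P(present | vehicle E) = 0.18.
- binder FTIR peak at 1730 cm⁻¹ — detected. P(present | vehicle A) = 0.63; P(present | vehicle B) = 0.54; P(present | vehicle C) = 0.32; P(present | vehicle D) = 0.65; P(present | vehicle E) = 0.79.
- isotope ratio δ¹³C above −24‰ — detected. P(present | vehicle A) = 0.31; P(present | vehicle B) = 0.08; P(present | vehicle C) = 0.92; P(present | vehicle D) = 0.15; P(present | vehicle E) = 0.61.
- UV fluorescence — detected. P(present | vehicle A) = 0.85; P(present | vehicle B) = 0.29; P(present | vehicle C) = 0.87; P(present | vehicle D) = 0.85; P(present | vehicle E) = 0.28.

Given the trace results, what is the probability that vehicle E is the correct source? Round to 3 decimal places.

Multiply each prior by the joint likelihood of the trace result pattern:
  vehicle A: 0.08 × 0.14 × 0.63 × 0.31 × 0.85 = 0.0018593
  vehicle B: 0.26 × 0.79 × 0.54 × 0.08 × 0.29 = 0.0025733
  vehicle C: 0.28 × 0.65 × 0.32 × 0.92 × 0.87 = 0.046615
  vehicle D: 0.24 × 0.93 × 0.65 × 0.15 × 0.85 = 0.018498
  vehicle E: 0.14 × 0.18 × 0.79 × 0.61 × 0.28 = 0.0034003
The unnormalized weights sum to 0.072946.
P(vehicle E | evidence) = 0.0034003 / 0.072946 ≈ 0.047.

0.047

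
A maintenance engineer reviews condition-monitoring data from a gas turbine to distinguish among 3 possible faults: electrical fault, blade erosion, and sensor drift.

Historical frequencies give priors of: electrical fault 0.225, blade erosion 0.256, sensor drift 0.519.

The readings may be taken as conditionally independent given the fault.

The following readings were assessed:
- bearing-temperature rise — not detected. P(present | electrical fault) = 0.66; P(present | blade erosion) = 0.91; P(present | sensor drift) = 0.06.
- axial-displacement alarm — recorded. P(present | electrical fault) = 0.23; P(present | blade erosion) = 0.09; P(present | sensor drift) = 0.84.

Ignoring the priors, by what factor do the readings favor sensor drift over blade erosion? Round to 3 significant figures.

Take the product of per-reading likelihoods under each hypothesis (using 1 − P(present | H) for each absent reading), then divide.
  sensor drift: (1 − 0.06) × 0.84 = 0.7896
  blade erosion: (1 − 0.91) × 0.09 = 0.0081
Bayes factor = 0.7896 / 0.0081 ≈ 97.5

97.5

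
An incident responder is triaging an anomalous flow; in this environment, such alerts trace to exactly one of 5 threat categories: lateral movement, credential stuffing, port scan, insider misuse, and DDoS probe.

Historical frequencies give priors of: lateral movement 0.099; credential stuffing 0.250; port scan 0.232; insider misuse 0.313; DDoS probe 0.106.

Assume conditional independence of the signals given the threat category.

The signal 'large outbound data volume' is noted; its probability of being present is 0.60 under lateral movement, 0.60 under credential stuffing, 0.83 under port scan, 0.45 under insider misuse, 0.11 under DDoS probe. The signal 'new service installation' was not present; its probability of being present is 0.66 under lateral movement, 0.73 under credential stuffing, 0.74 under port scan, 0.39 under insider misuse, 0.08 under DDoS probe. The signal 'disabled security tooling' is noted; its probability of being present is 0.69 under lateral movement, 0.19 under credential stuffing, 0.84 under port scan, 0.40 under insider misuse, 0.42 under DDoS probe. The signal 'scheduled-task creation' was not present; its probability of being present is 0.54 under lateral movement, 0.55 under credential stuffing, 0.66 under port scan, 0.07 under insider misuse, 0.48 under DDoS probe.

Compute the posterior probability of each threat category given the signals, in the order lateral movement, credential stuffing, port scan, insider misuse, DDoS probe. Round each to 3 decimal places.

Multiply each prior by the joint likelihood of the signal pattern (using 1 − P(present | H) for each absent signal):
  lateral movement: 0.099 × 0.60 × (1 − 0.66) × 0.69 × (1 − 0.54) = 0.0064102
  credential stuffing: 0.250 × 0.60 × (1 − 0.73) × 0.19 × (1 − 0.55) = 0.0034627
  port scan: 0.232 × 0.83 × (1 − 0.74) × 0.84 × (1 − 0.66) = 0.014299
  insider misuse: 0.313 × 0.45 × (1 − 0.39) × 0.40 × (1 − 0.07) = 0.031962
  DDoS probe: 0.106 × 0.11 × (1 − 0.08) × 0.42 × (1 − 0.48) = 0.0023428
Marginal likelihood of the evidence = 0.058476.
P(lateral movement | evidence) = 0.0064102 / 0.058476 ≈ 0.110
P(credential stuffing | evidence) = 0.0034627 / 0.058476 ≈ 0.059
P(port scan | evidence) = 0.014299 / 0.058476 ≈ 0.245
P(insider misuse | evidence) = 0.031962 / 0.058476 ≈ 0.547
P(DDoS probe | evidence) = 0.0023428 / 0.058476 ≈ 0.040

0.110, 0.059, 0.245, 0.547, 0.040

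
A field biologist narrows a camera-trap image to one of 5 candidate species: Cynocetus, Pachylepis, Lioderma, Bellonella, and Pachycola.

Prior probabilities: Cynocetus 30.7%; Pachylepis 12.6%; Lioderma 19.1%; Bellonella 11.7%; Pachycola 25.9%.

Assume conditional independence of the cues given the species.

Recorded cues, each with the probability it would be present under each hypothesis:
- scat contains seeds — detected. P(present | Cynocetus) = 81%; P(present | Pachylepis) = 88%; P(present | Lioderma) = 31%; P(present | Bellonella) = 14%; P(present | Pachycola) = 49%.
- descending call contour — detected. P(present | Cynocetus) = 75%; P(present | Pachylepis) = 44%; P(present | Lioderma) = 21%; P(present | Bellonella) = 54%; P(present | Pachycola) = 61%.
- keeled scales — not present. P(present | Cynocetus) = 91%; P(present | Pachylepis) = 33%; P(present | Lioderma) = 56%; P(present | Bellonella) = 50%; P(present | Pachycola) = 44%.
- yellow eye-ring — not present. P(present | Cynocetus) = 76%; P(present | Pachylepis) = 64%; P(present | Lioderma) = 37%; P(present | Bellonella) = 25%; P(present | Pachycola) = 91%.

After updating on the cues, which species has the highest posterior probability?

Pachylepis

Multiply each prior by the joint likelihood of the cue pattern (using 1 − P(present | H) for each absent cue):
  Cynocetus: 0.307 × 0.81 × 0.75 × (1 − 0.91) × (1 − 0.76) = 0.0040285
  Pachylepis: 0.126 × 0.88 × 0.44 × (1 − 0.33) × (1 − 0.64) = 0.011767
  Lioderma: 0.191 × 0.31 × 0.21 × (1 − 0.56) × (1 − 0.37) = 0.0034467
  Bellonella: 0.117 × 0.14 × 0.54 × (1 − 0.50) × (1 − 0.25) = 0.003317
  Pachycola: 0.259 × 0.49 × 0.61 × (1 − 0.44) × (1 − 0.91) = 0.0039017
Normalizing constant Z = 0.0040285 + 0.011767 + 0.0034467 + 0.003317 + 0.0039017 = 0.026461.
P(Cynocetus | evidence) ≈ 0.0040285 / 0.026461 ≈ 0.152
P(Pachylepis | evidence) ≈ 0.011767 / 0.026461 ≈ 0.445
P(Lioderma | evidence) ≈ 0.0034467 / 0.026461 ≈ 0.130
P(Bellonella | evidence) ≈ 0.003317 / 0.026461 ≈ 0.125
P(Pachycola | evidence) ≈ 0.0039017 / 0.026461 ≈ 0.147
The largest is 0.445, so Pachylepis is most probable.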